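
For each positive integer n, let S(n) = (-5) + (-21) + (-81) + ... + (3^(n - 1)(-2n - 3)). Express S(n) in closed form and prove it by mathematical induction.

We claim S(n) = -3^n(n + 1) + 1 for all n ≥ 1.
Base case (n = 1): S(1) = -5, and the closed form gives -5. They agree.
Inductive step: assume the claim holds for n = p, so S(p) = -3^p(p + 1) + 1.
Then S(p+1) = S(p) + (3^p(-2p - 5)) = (-3^p(p + 1) + 1) + (3^p(-2p - 5)).
Simplifying, S(p+1) = -3·3^p·p - 6·3^p + 1 = -3^(p+1)((p+1) + 1) + 1,
which is the closed form with n = p+1.
By induction, the statement is established for all n ≥ 1.

S(n) = -3^n(n + 1) + 1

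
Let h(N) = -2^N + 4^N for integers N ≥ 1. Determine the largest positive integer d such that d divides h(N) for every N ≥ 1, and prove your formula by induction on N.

Computing the first values: h(1) = 2 and h(2) = 12; gcd(2, 12) = 2, so d ≤ 2.
We prove 2 | -2^N + 4^N for all N ≥ 1 by induction on N.
When N = 1: h(1) = 2 = 2·(1), so 2 | h(1).
Inductive step: assume the claim holds for N = j, i.e. 2 | h(j). Then
4^{j+1} − 2^{j+1} = 4·4^j − 2·2^j = 4·(4^j − 2^j) + (2)·2^j. The first term is divisible by 2 by the inductive hypothesis, and the second term (2)·2^j is divisible by 2 since 2 | 2. Hence 2 | h(j+1).
By induction, the statement is established for all N ≥ 1.
Therefore the largest such d is 2.

d = 2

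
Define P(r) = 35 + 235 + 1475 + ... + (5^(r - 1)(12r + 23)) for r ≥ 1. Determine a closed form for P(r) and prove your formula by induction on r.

P(r) = 5^r(3r + 5) - 5

We claim P(r) = 5^r(3r + 5) - 5 for all r ≥ 1.
Base step (r = 1): P(1) = 35, and the closed form gives 35. They agree.
Suppose the result is true for r = k, so P(k) = 5^k(3k + 5) - 5.
Then P(k+1) = P(k) + (5^k(12k + 35)) = (5^k(3k + 5) - 5) + (5^k(12k + 35)).
Simplifying, P(k+1) = 15·5^k·k + 40·5^k - 5 = 5^(k+1)(3(k+1) + 5) - 5,
which is the closed form with r = k+1.
This completes the induction.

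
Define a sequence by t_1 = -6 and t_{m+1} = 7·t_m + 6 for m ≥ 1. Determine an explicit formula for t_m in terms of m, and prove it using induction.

t_m = -5·7^(m - 1) - 1

Computing the first terms: t_1 = -6, t_2 = -36, t_3 = -246. This suggests t_m = -5·7^(m - 1) - 1.
When m = 1: the formula gives -6 = -6 = t_1.
Inductive step: suppose the statement holds for some j ≥ 1, so t_j = -5·7^(j - 1) - 1.
Then t_{j+1} = 7·t_j + 6 = 7·(-5·7^(j - 1) - 1) + 6 = -5·7^j - 1 = -5·7^((j+1) - 1) - 1,
which is the claimed formula at m = j+1.
This completes the induction.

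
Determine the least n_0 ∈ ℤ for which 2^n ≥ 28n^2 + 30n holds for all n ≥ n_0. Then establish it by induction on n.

At n = 12: 4096 < 4392, so the inequality fails and n_0 ≥ 13. We prove 2^n ≥ 28n^2 + 30n for all n ≥ 13.
For the base case n = 13: 2^n = 8192 and 28n^2 + 30n = 5122, so 8192 ≥ 5122.
Inductive step: assume the claim holds for n = i, so 2^i ≥ 28i^2 + 30i.
Then 2^(i + 1) = 2·(2^i) ≥ 2·(28i^2 + 30i).
Also, for i ≥ 13 we have 2·(28i^2 + 30i) ≥ 28(i+1)^2 + 30(i+1), since 2·(28i^2 + 30i) − (28(i+1)^2 + 30(i+1)) = 28i^2 - 26i - 58, which is nonnegative for all i ≥ 13.
Combining, 2^(i + 1) ≥ 28(i+1)^2 + 30(i+1).
Hence, by induction on n, the claim holds for every n ≥ 13.
Hence the smallest such n_0 is 13.

n_0 = 13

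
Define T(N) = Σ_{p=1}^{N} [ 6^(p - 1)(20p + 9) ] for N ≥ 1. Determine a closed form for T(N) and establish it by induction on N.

T(N) = 6^N(4N + 1) - 1

We claim T(N) = 6^N(4N + 1) - 1 for all N ≥ 1.
Base step (N = 1): T(1) = 29, and the closed form gives 29. They agree.
Inductive step: suppose the statement holds for some p ≥ 1, so T(p) = 6^p(4p + 1) - 1.
Then T(p+1) = T(p) + (6^p(20p + 29)) = (6^p(4p + 1) - 1) + (6^p(20p + 29)).
Simplifying, T(p+1) = 24·6^p·p + 30·6^p - 1 = 6^(p+1)(4(p+1) + 1) - 1,
which is the closed form with N = p+1.
This completes the induction.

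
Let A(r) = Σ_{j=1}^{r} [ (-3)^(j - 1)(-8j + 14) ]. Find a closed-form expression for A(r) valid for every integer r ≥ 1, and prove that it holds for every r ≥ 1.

We claim A(r) = (-3)^r(2r - 3) + 3 for all r ≥ 1.
When r = 1: A(1) = 6, and the closed form gives 6. They agree.
For the inductive step, assume it holds for an arbitrary j ≥ 1, so A(j) = (-3)^j(2j - 3) + 3.
Then A(j+1) = A(j) + ((-3)^j(-8j + 6)) = ((-3)^j(2j - 3) + 3) + ((-3)^j(-8j + 6)).
Simplifying, A(j+1) = -6(-3)^j·j + 3(-3)^j + 3 = (-3)^(j+1)(2(j+1) - 3) + 3,
which is the closed form with r = j+1.
By the principle of mathematical induction, the result holds for all r ≥ 1.

A(r) = (-3)^r(2r - 3) + 3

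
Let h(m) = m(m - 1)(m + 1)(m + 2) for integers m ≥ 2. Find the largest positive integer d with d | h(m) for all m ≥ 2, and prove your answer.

d = 24

Computing the first values: h(2) = 24 and h(3) = 120; gcd(24, 120) = 24, so d ≤ 24.
We prove 24 | m(m - 1)(m + 1)(m + 2) for all m ≥ 2 by induction on m.
When m = 2: h(2) = 24 = 24·(1), so 24 | h(2).
Inductive step: suppose the statement holds for some r ≥ 2, i.e. 24 | h(r). Then
h(r+1) − h(r) = r·(r+1)·(r+2)·(r+3) − (r-1)·r·(r+1)·(r+2) = r·(r+1)·(r+2)·[(r+3) − (r-1)] = 4·r·(r+1)·(r+2). The product of 3 consecutive integers is divisible by (3)! = 6, so h(r+1) − h(r) is divisible by 4·6 = 24. By the inductive hypothesis 24 | h(r), hence 24 | h(r+1).
Hence, by induction on m, the claim holds for every m ≥ 2.
Therefore the largest such d is 24.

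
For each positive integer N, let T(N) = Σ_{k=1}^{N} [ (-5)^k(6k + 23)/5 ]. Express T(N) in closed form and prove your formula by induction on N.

We claim T(N) = (-5)^N(N + 4) - 4 for all N ≥ 1.
For the base case N = 1: T(1) = -29, and the closed form gives -29. They agree.
Suppose the result is true for N = k, so T(k) = (-5)^k(k + 4) - 4.
Then T(k+1) = T(k) + ((-5)^k(-6k - 29)) = ((-5)^k(k + 4) - 4) + ((-5)^k(-6k - 29)).
Simplifying, T(k+1) = -5(-5)^k·k - 25(-5)^k - 4 = (-5)^(k+1)((k+1) + 4) - 4,
which is the closed form with N = k+1.
This completes the induction.

T(N) = (-5)^N(N + 4) - 4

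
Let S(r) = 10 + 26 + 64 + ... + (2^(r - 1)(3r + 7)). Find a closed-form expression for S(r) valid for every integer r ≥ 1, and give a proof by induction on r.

We claim S(r) = 2^r(3r + 4) - 4 for all r ≥ 1.
For the base case r = 1: S(1) = 10, and the closed form gives 10. They agree.
For the inductive step, assume it holds for an arbitrary k ≥ 1, so S(k) = 2^k(3k + 4) - 4.
Then S(k+1) = S(k) + (2^k(3k + 10)) = (2^k(3k + 4) - 4) + (2^k(3k + 10)).
Simplifying, S(k+1) = 6·2^k·k + 14·2^k - 4 = 2^(k+1)(3(k+1) + 4) - 4,
which is the closed form with r = k+1.
This completes the induction.

S(r) = 2^r(3r + 4) - 4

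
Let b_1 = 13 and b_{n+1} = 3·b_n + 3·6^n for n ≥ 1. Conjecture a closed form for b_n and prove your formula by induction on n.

Computing the first terms: b_1 = 13, b_2 = 57, b_3 = 279. This suggests b_n = 7·3^(n - 1) + 6^n.
Base case (n = 1): the formula gives 13 = 13 = b_1.
For the inductive step, assume it holds for an arbitrary k ≥ 1, so b_k = 7·3^(k - 1) + 6^k.
Then b_{k+1} = 3·b_k + 3·6^k = 3·(7·3^(k - 1) + 6^k) + 3·6^k = 7·3^k + 6^(k + 1) = 7·3^((k+1) - 1) + 6^(k+1),
which is the claimed formula at n = k+1.
Hence, by induction on n, the claim holds for every n ≥ 1.

b_n = 7·3^(n - 1) + 6^n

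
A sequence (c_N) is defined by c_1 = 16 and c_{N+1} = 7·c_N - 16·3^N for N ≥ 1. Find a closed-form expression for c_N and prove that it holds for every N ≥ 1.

c_N = 4·3^N + 4·7^(N - 1)

Computing the first terms: c_1 = 16, c_2 = 64, c_3 = 304. This suggests c_N = 4·3^N + 4·7^(N - 1).
Base case (N = 1): the formula gives 16 = 16 = c_1.
Inductive step: assume the claim holds for N = i, so c_i = 4·3^i + 4·7^(i - 1).
Then c_{i+1} = 7·c_i - 16·3^i = 7·(4·3^i + 4·7^(i - 1)) - 16·3^i = 4·3^(i + 1) + 4·7^i = 4·3^(i+1) + 4·7^((i+1) - 1),
which is the claimed formula at N = i+1.
Hence, by induction on N, the claim holds for every N ≥ 1.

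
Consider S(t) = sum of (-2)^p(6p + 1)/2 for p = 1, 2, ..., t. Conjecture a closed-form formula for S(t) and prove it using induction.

We claim S(t) = (-2)^t(2t + 1) - 1 for all t ≥ 1.
When t = 1: S(1) = -7, and the closed form gives -7. They agree.
Inductive step: assume the claim holds for t = p, so S(p) = (-2)^p(2p + 1) - 1.
Then S(p+1) = S(p) + ((-2)^p(-6p - 7)) = ((-2)^p(2p + 1) - 1) + ((-2)^p(-6p - 7)).
Simplifying, S(p+1) = -4(-2)^p·p - 6(-2)^p - 1 = (-2)^(p+1)(2(p+1) + 1) - 1,
which is the closed form with t = p+1.
By induction, the statement is established for all t ≥ 1.

S(t) = (-2)^t(2t + 1) - 1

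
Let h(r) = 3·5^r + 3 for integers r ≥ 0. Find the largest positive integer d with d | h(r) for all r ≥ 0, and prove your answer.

Computing the first values: h(0) = 6 and h(1) = 18; gcd(6, 18) = 6, so d ≤ 6.
We prove 6 | 3·5^r + 3 for all r ≥ 0 by induction on r.
For the base case r = 0: h(0) = 6 = 6·(1), so 6 | h(0).
Suppose the result is true for r = j, i.e. 6 | h(j). Then
h(j+1) = 3·5^(j+1) + 3 = 5·(3·5^j + 3) - 12 = 5·h(j) - 12. The first term is divisible by 6 by the inductive hypothesis, and -12 is divisible by 6. Hence 6 | h(j+1).
By induction, the statement is established for all r ≥ 0.
Therefore the largest such d is 6.

d = 6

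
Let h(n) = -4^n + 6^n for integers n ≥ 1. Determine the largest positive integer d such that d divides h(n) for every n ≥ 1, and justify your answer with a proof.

d = 2

Computing the first values: h(1) = 2 and h(2) = 20; gcd(2, 20) = 2, so d ≤ 2.
We prove 2 | -4^n + 6^n for all n ≥ 1 by induction on n.
When n = 1: h(1) = 2 = 2·(1), so 2 | h(1).
For the inductive step, assume it holds for an arbitrary p ≥ 1, i.e. 2 | h(p). Then
6^{p+1} − 4^{p+1} = 6·6^p − 4·4^p = 6·(6^p − 4^p) + (2)·4^p. The first term is divisible by 2 by the inductive hypothesis, and the second term (2)·4^p is divisible by 2 since 2 | 2. Hence 2 | h(p+1).
By induction, the statement is established for all n ≥ 1.
Therefore the largest such d is 2.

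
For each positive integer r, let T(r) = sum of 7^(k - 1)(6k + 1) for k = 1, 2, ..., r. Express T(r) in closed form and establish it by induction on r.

We claim T(r) = 7^r·r for all r ≥ 1.
For the base case r = 1: T(1) = 7, and the closed form gives 7. They agree.
Suppose the result is true for r = k, so T(k) = 7^k·k.
Then T(k+1) = T(k) + (7^k(6k + 7)) = (7^k·k) + (7^k(6k + 7)).
Simplifying, T(k+1) = 7^(k + 1)(k + 1) = 7^(k+1)·(k+1),
which is the closed form with r = k+1.
Hence, by induction on r, the claim holds for every r ≥ 1.

T(r) = 7^r·r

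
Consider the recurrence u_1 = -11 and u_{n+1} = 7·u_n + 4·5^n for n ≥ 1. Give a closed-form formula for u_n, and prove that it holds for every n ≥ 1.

u_n = -2·5^n - 7^(n - 1)

Computing the first terms: u_1 = -11, u_2 = -57, u_3 = -299. This suggests u_n = -2·5^n - 7^(n - 1).
For the base case n = 1: the formula gives -11 = -11 = u_1.
Inductive step: assume the claim holds for n = p, so u_p = -2·5^p - 7^(p - 1).
Then u_{p+1} = 7·u_p + 4·5^p = 7·(-2·5^p - 7^(p - 1)) + 4·5^p = -2·5^(p + 1) - 7^p = -2·5^(p+1) - 7^((p+1) - 1),
which is the claimed formula at n = p+1.
By induction, the statement is established for all n ≥ 1.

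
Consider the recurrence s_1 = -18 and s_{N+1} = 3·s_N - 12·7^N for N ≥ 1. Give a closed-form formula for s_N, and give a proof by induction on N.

Computing the first terms: s_1 = -18, s_2 = -138, s_3 = -1002. This suggests s_N = 3^N - 3·7^N.
For the base case N = 1: the formula gives -18 = -18 = s_1.
Suppose the result is true for N = m, so s_m = 3^m - 3·7^m.
Then s_{m+1} = 3·s_m - 12·7^m = 3·(3^m - 3·7^m) - 12·7^m = 3^(m + 1) - 3·7^(m + 1),
which is the claimed formula at N = m+1.
By the principle of mathematical induction, the result holds for all N ≥ 1.

s_N = 3^N - 3·7^N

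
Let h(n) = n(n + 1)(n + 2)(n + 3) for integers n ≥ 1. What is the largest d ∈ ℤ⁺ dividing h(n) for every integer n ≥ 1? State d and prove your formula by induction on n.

d = 24

Computing the first values: h(1) = 24 and h(2) = 120; gcd(24, 120) = 24, so d ≤ 24.
We prove 24 | n(n + 1)(n + 2)(n + 3) for all n ≥ 1 by induction on n.
For the base case n = 1: h(1) = 24 = 24·(1), so 24 | h(1).
For the inductive step, assume it holds for an arbitrary m ≥ 1, i.e. 24 | h(m). Then
h(m+1) − h(m) = (m+1)·(m+2)·(m+3)·(m+4) − m·(m+1)·(m+2)·(m+3) = (m+1)·(m+2)·(m+3)·[(m+4) − m] = 4·(m+1)·(m+2)·(m+3). The product of 3 consecutive integers is divisible by (3)! = 6, so h(m+1) − h(m) is divisible by 4·6 = 24. By the inductive hypothesis 24 | h(m), hence 24 | h(m+1).
This completes the induction.
Therefore the largest such d is 24.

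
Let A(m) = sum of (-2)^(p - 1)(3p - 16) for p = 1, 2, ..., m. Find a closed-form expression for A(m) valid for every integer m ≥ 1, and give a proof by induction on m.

A(m) = (-2)^m(-m + 5) - 5

We claim A(m) = (-2)^m(-m + 5) - 5 for all m ≥ 1.
Base step (m = 1): A(1) = -13, and the closed form gives -13. They agree.
Inductive step: assume the claim holds for m = p, so A(p) = (-2)^p(-p + 5) - 5.
Then A(p+1) = A(p) + ((-2)^p(3p - 13)) = ((-2)^p(-p + 5) - 5) + ((-2)^p(3p - 13)).
Simplifying, A(p+1) = -(-2)^(p + 1)p + (-2)^(p + 3) - 5 = (-2)^(p+1)(-(p+1) + 5) - 5,
which is the closed form with m = p+1.
By induction, the statement is established for all m ≥ 1.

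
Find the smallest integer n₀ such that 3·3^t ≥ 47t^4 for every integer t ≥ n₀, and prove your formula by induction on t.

n₀ = 12

At t = 11: 531441 < 688127, so the inequality fails and n₀ ≥ 12. We prove 3·3^t ≥ 47t^4 for all t ≥ 12.
When t = 12: 3·3^t = 1594323 and 47t^4 = 974592, so 1594323 ≥ 974592.
For the inductive step, assume it holds for an arbitrary m ≥ 12, so 3·3^m ≥ 47m^4.
Then 3·3^(m + 1) = 3·(3·3^m) ≥ 3·(47m^4).
Also, for m ≥ 12 we have 3·(47m^4) ≥ 47(m+1)^4, since 3 ≥ (1 + 1/m)^4 for all m ≥ 12.
Combining, 3·3^(m + 1) ≥ 47(m+1)^4.
By induction, the statement is established for all t ≥ 12.
Hence the smallest such n₀ is 12.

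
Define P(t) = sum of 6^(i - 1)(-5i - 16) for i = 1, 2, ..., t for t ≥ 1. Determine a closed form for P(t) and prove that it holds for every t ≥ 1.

P(t) = -6^t(t + 3) + 3

We claim P(t) = -6^t(t + 3) + 3 for all t ≥ 1.
When t = 1: P(1) = -21, and the closed form gives -21. They agree.
Suppose the result is true for t = i, so P(i) = -6^i(i + 3) + 3.
Then P(i+1) = P(i) + (6^i(-5i - 21)) = (-6^i(i + 3) + 3) + (6^i(-5i - 21)).
Simplifying, P(i+1) = -6·6^i·i - 24·6^i + 3 = -6^(i+1)((i+1) + 3) + 3,
which is the closed form with t = i+1.
By the principle of mathematical induction, the result holds for all t ≥ 1.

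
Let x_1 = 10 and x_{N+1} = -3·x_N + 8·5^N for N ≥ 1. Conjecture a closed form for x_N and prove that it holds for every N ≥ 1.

x_N = 5(-3)^(N - 1) + 5^N

Computing the first terms: x_1 = 10, x_2 = 10, x_3 = 170. This suggests x_N = 5(-3)^(N - 1) + 5^N.
For the base case N = 1: the formula gives 10 = 10 = x_1.
Inductive step: suppose the statement holds for some k ≥ 1, so x_k = 5(-3)^(k - 1) + 5^k.
Then x_{k+1} = -3·x_k + 8·5^k = -3·(5(-3)^(k - 1) + 5^k) + 8·5^k = 5(-3)^k + 5^(k + 1) = 5(-3)^((k+1) - 1) + 5^(k+1),
which is the claimed formula at N = k+1.
By induction, the statement is established for all N ≥ 1.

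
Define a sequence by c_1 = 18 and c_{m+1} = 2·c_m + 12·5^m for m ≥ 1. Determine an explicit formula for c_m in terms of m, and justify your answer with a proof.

Computing the first terms: c_1 = 18, c_2 = 96, c_3 = 492. This suggests c_m = -2^m + 4·5^m.
For the base case m = 1: the formula gives 18 = 18 = c_1.
Suppose the result is true for m = r, so c_r = -2^r + 4·5^r.
Then c_{r+1} = 2·c_r + 12·5^r = 2·(-2^r + 4·5^r) + 12·5^r = -2^(r + 1) + 4·5^(r + 1),
which is the claimed formula at m = r+1.
Hence, by induction on m, the claim holds for every m ≥ 1.

c_m = -2^m + 4·5^m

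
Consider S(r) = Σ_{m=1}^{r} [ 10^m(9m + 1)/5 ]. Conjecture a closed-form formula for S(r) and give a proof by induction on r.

We claim S(r) = 2·10^r·r for all r ≥ 1.
When r = 1: S(1) = 20, and the closed form gives 20. They agree.
Suppose the result is true for r = m, so S(m) = 2·10^m·m.
Then S(m+1) = S(m) + (10^m(18m + 20)) = (2·10^m·m) + (10^m(18m + 20)).
Simplifying, S(m+1) = 20·10^m(m + 1) = 2·10^(m+1)·(m+1),
which is the closed form with r = m+1.
This completes the induction.

S(r) = 2·10^r·r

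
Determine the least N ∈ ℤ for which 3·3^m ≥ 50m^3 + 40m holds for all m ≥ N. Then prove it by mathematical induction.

At m = 8: 19683 < 25920, so the inequality fails and N ≥ 9. We prove 3·3^m ≥ 50m^3 + 40m for all m ≥ 9.
When m = 9: 3·3^m = 59049 and 50m^3 + 40m = 36810, so 59049 ≥ 36810.
For the inductive step, assume it holds for an arbitrary i ≥ 9, so 3·3^i ≥ 50i^3 + 40i.
Then 3·3^(i + 1) = 3·(3·3^i) ≥ 3·(50i^3 + 40i).
Also, for i ≥ 9 we have 3·(50i^3 + 40i) ≥ 50(i+1)^3 + 40(i+1), since 3·(50i^3 + 40i) − (50(i+1)^3 + 40(i+1)) = 100i^3 - 150i^2 - 70i - 90, which is nonnegative for all i ≥ 9.
Combining, 3·3^(i + 1) ≥ 50(i+1)^3 + 40(i+1).
By the principle of mathematical induction, the result holds for all m ≥ 9.
Hence the smallest such N is 9.

N = 9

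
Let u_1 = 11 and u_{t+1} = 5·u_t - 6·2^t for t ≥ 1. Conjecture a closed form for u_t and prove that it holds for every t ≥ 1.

u_t = 2^(t + 1) + 7·5^(t - 1)

Computing the first terms: u_1 = 11, u_2 = 43, u_3 = 191. This suggests u_t = 2^(t + 1) + 7·5^(t - 1).
Base step (t = 1): the formula gives 11 = 11 = u_1.
Inductive step: assume the claim holds for t = k, so u_k = 2^(k + 1) + 7·5^(k - 1).
Then u_{k+1} = 5·u_k - 6·2^k = 5·(2^(k + 1) + 7·5^(k - 1)) - 6·2^k = 2^(k + 2) + 7·5^k = 2^((k+1) + 1) + 7·5^((k+1) - 1),
which is the claimed formula at t = k+1.
Hence, by induction on t, the claim holds for every t ≥ 1.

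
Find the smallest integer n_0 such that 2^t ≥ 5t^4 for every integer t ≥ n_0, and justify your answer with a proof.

At t = 19: 524288 < 651605, so the inequality fails and n_0 ≥ 20. We prove 2^t ≥ 5t^4 for all t ≥ 20.
When t = 20: 2^t = 1048576 and 5t^4 = 800000, so 1048576 ≥ 800000.
Inductive step: suppose the statement holds for some m ≥ 20, so 2^m ≥ 5m^4.
Then 2^(m + 1) = 2·(2^m) ≥ 2·(5m^4).
Also, for m ≥ 20 we have 2·(5m^4) ≥ 5(m+1)^4, since 2 ≥ (1 + 1/m)^4 for all m ≥ 20.
Combining, 2^(m + 1) ≥ 5(m+1)^4.
Hence, by induction on t, the claim holds for every t ≥ 20.
Hence the smallest such n_0 is 20.

n_0 = 20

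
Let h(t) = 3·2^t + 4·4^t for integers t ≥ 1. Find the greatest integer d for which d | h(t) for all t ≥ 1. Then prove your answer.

Computing the first values: h(1) = 22 and h(2) = 76; gcd(22, 76) = 2, so d ≤ 2.
We prove 2 | 3·2^t + 4·4^t for all t ≥ 1 by induction on t.
Base step (t = 1): h(1) = 22 = 2·(11), so 2 | h(1).
Inductive step: suppose the statement holds for some j ≥ 1, i.e. 2 | h(j). Then
h(j+1) − 4·h(j) = (3·2^(j+1) + 4·4^(j+1)) − 4·(3·2^j + 4·4^j) = (3)·2^j·(2 − 4) = (-6)·2^j. Since 2 | h(j) by the inductive hypothesis, 2 | 4·h(j); and 2 | -6 since -6 = 2·-3. Therefore 2 | h(j+1).
By the principle of mathematical induction, the result holds for all t ≥ 1.
Therefore the largest such d is 2.

d = 2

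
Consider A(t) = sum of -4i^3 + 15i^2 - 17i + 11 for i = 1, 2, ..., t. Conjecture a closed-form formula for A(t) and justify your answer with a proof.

We claim A(t) = -t(t^3 - 3t^2 + 2t - 5) for all t ≥ 1.
For the base case t = 1: A(1) = 5, and the closed form gives 5. They agree.
Inductive step: suppose the statement holds for some i ≥ 1, so A(i) = i(-i^3 + 3i^2 - 2i + 5).
Then A(i+1) = A(i) + (-4i^3 + 3i^2 + i + 5) = (i(-i^3 + 3i^2 - 2i + 5)) + (-4i^3 + 3i^2 + i + 5).
Simplifying, A(i+1) = -(i + 1)(i^3 - i - 5) = -(i+1)((i+1)^3 - 3(i+1)^2 + 2(i+1) - 5),
which is the closed form with t = i+1.
Hence, by induction on t, the claim holds for every t ≥ 1.

A(t) = -t(t^3 - 3t^2 + 2t - 5)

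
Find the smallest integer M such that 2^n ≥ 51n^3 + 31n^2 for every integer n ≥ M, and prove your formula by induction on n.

At n = 18: 262144 < 307476, so the inequality fails and M ≥ 19. We prove 2^n ≥ 51n^3 + 31n^2 for all n ≥ 19.
For the base case n = 19: 2^n = 524288 and 51n^3 + 31n^2 = 361000, so 524288 ≥ 361000.
For the inductive step, assume it holds for an arbitrary p ≥ 19, so 2^p ≥ 51p^3 + 31p^2.
Then 2^(p + 1) = 2·(2^p) ≥ 2·(51p^3 + 31p^2).
Also, for p ≥ 19 we have 2·(51p^3 + 31p^2) ≥ 51(p+1)^3 + 31(p+1)^2, since 2·(51p^3 + 31p^2) − (51(p+1)^3 + 31(p+1)^2) = 51p^3 - 122p^2 - 215p - 82, which is nonnegative for all p ≥ 19.
Combining, 2^(p + 1) ≥ 51(p+1)^3 + 31(p+1)^2.
By induction, the statement is established for all n ≥ 19.
Hence the smallest such M is 19.

M = 19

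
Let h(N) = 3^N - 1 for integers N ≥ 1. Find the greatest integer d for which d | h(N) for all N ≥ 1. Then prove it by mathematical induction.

Computing the first values: h(1) = 2 and h(2) = 8; gcd(2, 8) = 2, so d ≤ 2.
We prove 2 | 3^N - 1 for all N ≥ 1 by induction on N.
Base step (N = 1): h(1) = 2 = 2·(1), so 2 | h(1).
Suppose the result is true for N = r, i.e. 2 | h(r). Then
3^{r+1} − 1^{r+1} = 3·3^r − 1·1^r = 3·(3^r − 1^r) + (2)·1^r. The first term is divisible by 2 by the inductive hypothesis, and the second term (2)·1^r is divisible by 2 since 2 | 2. Hence 2 | h(r+1).
By induction, the statement is established for all N ≥ 1.
Therefore the largest such d is 2.

d = 2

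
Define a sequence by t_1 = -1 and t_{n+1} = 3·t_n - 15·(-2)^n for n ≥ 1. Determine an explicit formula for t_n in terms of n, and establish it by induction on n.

Computing the first terms: t_1 = -1, t_2 = 27, t_3 = 21. This suggests t_n = 3(-2)^n + 5·3^(n - 1).
When n = 1: the formula gives -1 = -1 = t_1.
Suppose the result is true for n = k, so t_k = 3(-2)^k + 5·3^(k - 1).
Then t_{k+1} = 3·t_k - 15·(-2)^k = 3·(3(-2)^k + 5·3^(k - 1)) - 15·(-2)^k = 3(-2)^(k + 1) + 5·3^k = 3(-2)^(k+1) + 5·3^((k+1) - 1),
which is the claimed formula at n = k+1.
By the principle of mathematical induction, the result holds for all n ≥ 1.

t_n = 3(-2)^n + 5·3^(n - 1)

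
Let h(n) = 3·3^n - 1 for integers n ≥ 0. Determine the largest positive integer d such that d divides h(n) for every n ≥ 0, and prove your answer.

Computing the first values: h(0) = 2 and h(1) = 8; gcd(2, 8) = 2, so d ≤ 2.
We prove 2 | 3·3^n - 1 for all n ≥ 0 by induction on n.
For the base case n = 0: h(0) = 2 = 2·(1), so 2 | h(0).
Inductive step: assume the claim holds for n = j, i.e. 2 | h(j). Then
h(j+1) = 3·3^(j+1) - 1 = 3·(3·3^j - 1) + 2 = 3·h(j) + 2. The first term is divisible by 2 by the inductive hypothesis, and 2 is divisible by 2. Hence 2 | h(j+1).
By the principle of mathematical induction, the result holds for all n ≥ 0.
Therefore the largest such d is 2.

d = 2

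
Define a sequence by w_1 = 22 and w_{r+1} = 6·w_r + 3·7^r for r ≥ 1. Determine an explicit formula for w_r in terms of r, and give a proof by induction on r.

Computing the first terms: w_1 = 22, w_2 = 153, w_3 = 1065. This suggests w_r = 6^(r - 1) + 3·7^r.
Base step (r = 1): the formula gives 22 = 22 = w_1.
Inductive step: assume the claim holds for r = p, so w_p = 6^(p - 1) + 3·7^p.
Then w_{p+1} = 6·w_p + 3·7^p = 6·(6^(p - 1) + 3·7^p) + 3·7^p = 6^p + 3·7^(p + 1) = 6^((p+1) - 1) + 3·7^(p+1),
which is the claimed formula at r = p+1.
By induction, the statement is established for all r ≥ 1.

w_r = 6^(r - 1) + 3·7^r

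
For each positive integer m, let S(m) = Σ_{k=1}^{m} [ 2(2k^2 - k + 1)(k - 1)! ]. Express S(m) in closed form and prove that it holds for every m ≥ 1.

We claim S(m) = (4m + 2)m! - 2 for all m ≥ 1.
When m = 1: S(1) = 4, and the closed form gives 4. They agree.
Inductive step: assume the claim holds for m = k, so S(k) = (4k + 2)k! - 2.
Then S(k+1) = S(k) + (2(2k^2 + 3k + 2)k!) = ((4k + 2)k! - 2) + (2(2k^2 + 3k + 2)k!).
Simplifying, S(k+1) = (4(k+1) + 2)(k+1)! - 2,
which is the closed form with m = k+1.
By the principle of mathematical induction, the result holds for all m ≥ 1.

S(m) = (4m + 2)m! - 2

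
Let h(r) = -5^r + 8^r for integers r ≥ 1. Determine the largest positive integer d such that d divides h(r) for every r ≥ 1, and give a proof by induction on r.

Computing the first values: h(1) = 3 and h(2) = 39; gcd(3, 39) = 3, so d ≤ 3.
We prove 3 | -5^r + 8^r for all r ≥ 1 by induction on r.
For the base case r = 1: h(1) = 3 = 3·(1), so 3 | h(1).
For the inductive step, assume it holds for an arbitrary j ≥ 1, i.e. 3 | h(j). Then
8^{j+1} − 5^{j+1} = 8·8^j − 5·5^j = 8·(8^j − 5^j) + (3)·5^j. The first term is divisible by 3 by the inductive hypothesis, and the second term (3)·5^j is divisible by 3 since 3 | 3. Hence 3 | h(j+1).
This completes the induction.
Therefore the largest such d is 3.

d = 3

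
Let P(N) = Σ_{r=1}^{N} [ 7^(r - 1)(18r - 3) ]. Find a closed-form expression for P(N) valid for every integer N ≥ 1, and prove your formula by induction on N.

P(N) = 7^N(3N - 1) + 1

We claim P(N) = 7^N(3N - 1) + 1 for all N ≥ 1.
For the base case N = 1: P(1) = 15, and the closed form gives 15. They agree.
Suppose the result is true for N = r, so P(r) = 7^r(3r - 1) + 1.
Then P(r+1) = P(r) + (7^r(18r + 15)) = (7^r(3r - 1) + 1) + (7^r(18r + 15)).
Simplifying, P(r+1) = 21·7^r·r + 14·7^r + 1 = 7^(r+1)(3(r+1) - 1) + 1,
which is the closed form with N = r+1.
By the principle of mathematical induction, the result holds for all N ≥ 1.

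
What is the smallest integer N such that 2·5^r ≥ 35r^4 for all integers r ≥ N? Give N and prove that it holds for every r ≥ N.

At r = 6: 31250 < 45360, so the inequality fails and N ≥ 7. We prove 2·5^r ≥ 35r^4 for all r ≥ 7.
For the base case r = 7: 2·5^r = 156250 and 35r^4 = 84035, so 156250 ≥ 84035.
Inductive step: assume the claim holds for r = k, so 2·5^k ≥ 35k^4.
Then 2·5^(k + 1) = 5·(2·5^k) ≥ 5·(35k^4).
Also, for k ≥ 7 we have 5·(35k^4) ≥ 35(k+1)^4, since 5 ≥ (1 + 1/k)^4 for all k ≥ 7.
Combining, 2·5^(k + 1) ≥ 35(k+1)^4.
By the principle of mathematical induction, the result holds for all r ≥ 7.
Hence the smallest such N is 7.

N = 7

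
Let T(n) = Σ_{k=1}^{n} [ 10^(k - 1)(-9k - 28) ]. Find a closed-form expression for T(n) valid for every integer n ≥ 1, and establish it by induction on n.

We claim T(n) = -10^n(n + 3) + 3 for all n ≥ 1.
For the base case n = 1: T(1) = -37, and the closed form gives -37. They agree.
Inductive step: suppose the statement holds for some k ≥ 1, so T(k) = -10^k(k + 3) + 3.
Then T(k+1) = T(k) + (10^k(-9k - 37)) = (-10^k(k + 3) + 3) + (10^k(-9k - 37)).
Simplifying, T(k+1) = -10·10^k·k - 40·10^k + 3 = -10^(k+1)((k+1) + 3) + 3,
which is the closed form with n = k+1.
This completes the induction.

T(n) = -10^n(n + 3) + 3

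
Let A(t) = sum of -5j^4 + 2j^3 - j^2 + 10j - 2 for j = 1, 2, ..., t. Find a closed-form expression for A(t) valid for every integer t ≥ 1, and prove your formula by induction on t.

A(t) = -t(t^4 + 2t^3 + t^2 - 5t - 3)

We claim A(t) = -t(t^4 + 2t^3 + t^2 - 5t - 3) for all t ≥ 1.
Base step (t = 1): A(1) = 4, and the closed form gives 4. They agree.
Inductive step: assume the claim holds for t = j, so A(j) = j(-j^4 - 2j^3 - j^2 + 5j + 3).
Then A(j+1) = A(j) + (-5j^4 - 18j^3 - 25j^2 - 6j + 4) = (j(-j^4 - 2j^3 - j^2 + 5j + 3)) + (-5j^4 - 18j^3 - 25j^2 - 6j + 4).
Simplifying, A(j+1) = -(j + 1)(j^4 + 6j^3 + 13j^2 + 7j - 4) = -(j+1)((j+1)^4 + 2(j+1)^3 + (j+1)^2 - 5(j+1) - 3),
which is the closed form with t = j+1.
By induction, the statement is established for all t ≥ 1.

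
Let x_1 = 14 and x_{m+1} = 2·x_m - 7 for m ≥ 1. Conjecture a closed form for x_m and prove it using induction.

x_m = 7·2^(m - 1) + 7

Computing the first terms: x_1 = 14, x_2 = 21, x_3 = 35. This suggests x_m = 7·2^(m - 1) + 7.
Base case (m = 1): the formula gives 14 = 14 = x_1.
For the inductive step, assume it holds for an arbitrary k ≥ 1, so x_k = 7·2^(k - 1) + 7.
Then x_{k+1} = 2·x_k - 7 = 2·(7·2^(k - 1) + 7) - 7 = 7·2^k + 7 = 7·2^((k+1) - 1) + 7,
which is the claimed formula at m = k+1.
By the principle of mathematical induction, the result holds for all m ≥ 1.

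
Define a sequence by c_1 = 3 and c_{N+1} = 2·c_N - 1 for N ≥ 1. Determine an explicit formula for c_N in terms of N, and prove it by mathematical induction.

c_N = 2^N + 1

Computing the first terms: c_1 = 3, c_2 = 5, c_3 = 9. This suggests c_N = 2^N + 1.
For the base case N = 1: the formula gives 3 = 3 = c_1.
Inductive step: assume the claim holds for N = j, so c_j = 2^j + 1.
Then c_{j+1} = 2·c_j - 1 = 2·(2^j + 1) - 1 = 2^(j + 1) + 1,
which is the claimed formula at N = j+1.
By induction, the statement is established for all N ≥ 1.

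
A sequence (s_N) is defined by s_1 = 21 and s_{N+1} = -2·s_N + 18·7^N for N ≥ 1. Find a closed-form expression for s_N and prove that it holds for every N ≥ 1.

s_N = 7(-2)^(N - 1) + 2·7^N

Computing the first terms: s_1 = 21, s_2 = 84, s_3 = 714. This suggests s_N = 7(-2)^(N - 1) + 2·7^N.
Base step (N = 1): the formula gives 21 = 21 = s_1.
For the inductive step, assume it holds for an arbitrary m ≥ 1, so s_m = 7(-2)^(m - 1) + 2·7^m.
Then s_{m+1} = -2·s_m + 18·7^m = -2·(7(-2)^(m - 1) + 2·7^m) + 18·7^m = 7(-2)^m + 2·7^(m + 1) = 7(-2)^((m+1) - 1) + 2·7^(m+1),
which is the claimed formula at N = m+1.
By induction, the statement is established for all N ≥ 1.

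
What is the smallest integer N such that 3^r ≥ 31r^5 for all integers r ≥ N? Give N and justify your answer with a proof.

At r = 15: 14348907 < 23540625, so the inequality fails and N ≥ 16. We prove 3^r ≥ 31r^5 for all r ≥ 16.
Base case (r = 16): 3^r = 43046721 and 31r^5 = 32505856, so 43046721 ≥ 32505856.
Inductive step: suppose the statement holds for some m ≥ 16, so 3^m ≥ 31m^5.
Then 3^(m + 1) = 3·(3^m) ≥ 3·(31m^5).
Also, for m ≥ 16 we have 3·(31m^5) ≥ 31(m+1)^5, since 3 ≥ (1 + 1/m)^5 for all m ≥ 16.
Combining, 3^(m + 1) ≥ 31(m+1)^5.
By the principle of mathematical induction, the result holds for all r ≥ 16.
Hence the smallest such N is 16.

N = 16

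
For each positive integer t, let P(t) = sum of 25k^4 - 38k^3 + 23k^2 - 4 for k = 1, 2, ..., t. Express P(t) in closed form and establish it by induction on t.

We claim P(t) = t(5t^4 + 3t^3 - 3t^2 + 2t - 1) for all t ≥ 1.
When t = 1: P(1) = 6, and the closed form gives 6. They agree.
Inductive step: assume the claim holds for t = k, so P(k) = k(5k^4 + 3k^3 - 3k^2 + 2k - 1).
Then P(k+1) = P(k) + (25k^4 + 62k^3 + 59k^2 + 32k + 6) = (k(5k^4 + 3k^3 - 3k^2 + 2k - 1)) + (25k^4 + 62k^3 + 59k^2 + 32k + 6).
Simplifying, P(k+1) = (k + 1)(5k^4 + 23k^3 + 36k^2 + 25k + 6) = (k+1)(5(k+1)^4 + 3(k+1)^3 - 3(k+1)^2 + 2(k+1) - 1),
which is the closed form with t = k+1.
By induction, the statement is established for all t ≥ 1.

P(t) = t(5t^4 + 3t^3 - 3t^2 + 2t - 1)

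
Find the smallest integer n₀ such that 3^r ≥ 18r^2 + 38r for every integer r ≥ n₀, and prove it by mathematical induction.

n₀ = 7

At r = 6: 729 < 876, so the inequality fails and n₀ ≥ 7. We prove 3^r ≥ 18r^2 + 38r for all r ≥ 7.
Base case (r = 7): 3^r = 2187 and 18r^2 + 38r = 1148, so 2187 ≥ 1148.
Inductive step: suppose the statement holds for some k ≥ 7, so 3^k ≥ 18k^2 + 38k.
Then 3^(k + 1) = 3·(3^k) ≥ 3·(18k^2 + 38k).
Also, for k ≥ 7 we have 3·(18k^2 + 38k) ≥ 18(k+1)^2 + 38(k+1), since 3·(18k^2 + 38k) − (18(k+1)^2 + 38(k+1)) = 36k^2 + 40k - 56, which is nonnegative for all k ≥ 7.
Combining, 3^(k + 1) ≥ 18(k+1)^2 + 38(k+1).
By induction, the statement is established for all r ≥ 7.
Hence the smallest such n₀ is 7.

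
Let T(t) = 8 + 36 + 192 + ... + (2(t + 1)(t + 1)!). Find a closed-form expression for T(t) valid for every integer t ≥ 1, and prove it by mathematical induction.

T(t) = 2(t + 2)! - 4

We claim T(t) = 2(t + 2)! - 4 for all t ≥ 1.
Base step (t = 1): T(1) = 8, and the closed form gives 8. They agree.
Suppose the result is true for t = p, so T(p) = 2(p + 2)! - 4.
Then T(p+1) = T(p) + (2(p + 2)(p + 2)!) = (2(p + 2)! - 4) + (2(p + 2)(p + 2)!).
Simplifying, T(p+1) = 2((p+1) + 2)! - 4,
which is the closed form with t = p+1.
By induction, the statement is established for all t ≥ 1.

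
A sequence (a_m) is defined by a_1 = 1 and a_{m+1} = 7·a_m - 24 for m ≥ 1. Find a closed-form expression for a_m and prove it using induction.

Computing the first terms: a_1 = 1, a_2 = -17, a_3 = -143. This suggests a_m = -3·7^(m - 1) + 4.
For the base case m = 1: the formula gives 1 = 1 = a_1.
For the inductive step, assume it holds for an arbitrary k ≥ 1, so a_k = -3·7^(k - 1) + 4.
Then a_{k+1} = 7·a_k - 24 = 7·(-3·7^(k - 1) + 4) - 24 = -3·7^k + 4 = -3·7^((k+1) - 1) + 4,
which is the claimed formula at m = k+1.
Hence, by induction on m, the claim holds for every m ≥ 1.

a_m = -3·7^(m - 1) + 4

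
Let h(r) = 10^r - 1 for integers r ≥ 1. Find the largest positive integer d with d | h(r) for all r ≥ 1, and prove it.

d = 9

Computing the first values: h(1) = 9 and h(2) = 99; gcd(9, 99) = 9, so d ≤ 9.
We prove 9 | 10^r - 1 for all r ≥ 1 by induction on r.
When r = 1: h(1) = 9 = 9·(1), so 9 | h(1).
For the inductive step, assume it holds for an arbitrary k ≥ 1, i.e. 9 | h(k). Then
10^{k+1} − 1^{k+1} = 10·10^k − 1·1^k = 10·(10^k − 1^k) + (9)·1^k. The first term is divisible by 9 by the inductive hypothesis, and the second term (9)·1^k is divisible by 9 since 9 | 9. Hence 9 | h(k+1).
By the principle of mathematical induction, the result holds for all r ≥ 1.
Therefore the largest such d is 9.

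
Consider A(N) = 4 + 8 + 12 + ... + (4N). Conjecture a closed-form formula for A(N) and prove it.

A(N) = 2N(N + 1)

We claim A(N) = 2N(N + 1) for all N ≥ 1.
When N = 1: A(1) = 4, and the closed form gives 4. They agree.
Suppose the result is true for N = i, so A(i) = 2i(i + 1).
Then A(i+1) = A(i) + (4i + 4) = (2i(i + 1)) + (4i + 4).
Simplifying, A(i+1) = 2(i + 1)(i + 2) = 2(i+1)((i+1) + 1),
which is the closed form with N = i+1.
This completes the induction.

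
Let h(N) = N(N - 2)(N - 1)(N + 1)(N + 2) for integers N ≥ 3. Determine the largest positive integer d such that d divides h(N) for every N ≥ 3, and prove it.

d = 120

Computing the first values: h(3) = 120 and h(4) = 720; gcd(120, 720) = 120, so d ≤ 120.
We prove 120 | N(N - 2)(N - 1)(N + 1)(N + 2) for all N ≥ 3 by induction on N.
When N = 3: h(3) = 120 = 120·(1), so 120 | h(3).
Inductive step: assume the claim holds for N = m, i.e. 120 | h(m). Then
h(m+1) − h(m) = (m-1)·m·(m+1)·(m+2)·(m+3) − (m-2)·(m-1)·m·(m+1)·(m+2) = (m-1)·m·(m+1)·(m+2)·[(m+3) − (m-2)] = 5·(m-1)·m·(m+1)·(m+2). The product of 4 consecutive integers is divisible by (4)! = 24, so h(m+1) − h(m) is divisible by 5·24 = 120. By the inductive hypothesis 120 | h(m), hence 120 | h(m+1).
Hence, by induction on N, the claim holds for every N ≥ 3.
Therefore the largest such d is 120.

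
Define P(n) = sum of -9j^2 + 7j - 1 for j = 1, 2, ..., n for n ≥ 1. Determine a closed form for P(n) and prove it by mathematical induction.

We claim P(n) = -n(3n^2 + n - 1) for all n ≥ 1.
Base step (n = 1): P(1) = -3, and the closed form gives -3. They agree.
For the inductive step, assume it holds for an arbitrary j ≥ 1, so P(j) = j(-3j^2 - j + 1).
Then P(j+1) = P(j) + (7j - 9(j + 1)^2 + 6) = (j(-3j^2 - j + 1)) + (7j - 9(j + 1)^2 + 6).
Simplifying, P(j+1) = -(j + 1)(3j^2 + 7j + 3) = -(j+1)(3(j+1)^2 + (j+1) - 1),
which is the closed form with n = j+1.
By the principle of mathematical induction, the result holds for all n ≥ 1.

P(n) = -n(3n^2 + n - 1)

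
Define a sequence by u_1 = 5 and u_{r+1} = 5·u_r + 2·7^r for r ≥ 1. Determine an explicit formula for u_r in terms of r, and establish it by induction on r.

Computing the first terms: u_1 = 5, u_2 = 39, u_3 = 293. This suggests u_r = -2·5^(r - 1) + 7^r.
Base step (r = 1): the formula gives 5 = 5 = u_1.
For the inductive step, assume it holds for an arbitrary m ≥ 1, so u_m = -2·5^(m - 1) + 7^m.
Then u_{m+1} = 5·u_m + 2·7^m = 5·(-2·5^(m - 1) + 7^m) + 2·7^m = -2·5^m + 7^(m + 1) = -2·5^((m+1) - 1) + 7^(m+1),
which is the claimed formula at r = m+1.
By induction, the statement is established for all r ≥ 1.

u_r = -2·5^(r - 1) + 7^r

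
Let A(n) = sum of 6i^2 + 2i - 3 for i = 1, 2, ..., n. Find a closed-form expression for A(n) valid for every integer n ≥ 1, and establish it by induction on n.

We claim A(n) = n(2n^2 + 4n - 1) for all n ≥ 1.
When n = 1: A(1) = 5, and the closed form gives 5. They agree.
Inductive step: suppose the statement holds for some i ≥ 1, so A(i) = i(2i^2 + 4i - 1).
Then A(i+1) = A(i) + (6i^2 + 14i + 5) = (i(2i^2 + 4i - 1)) + (6i^2 + 14i + 5).
Simplifying, A(i+1) = (i + 1)(2i^2 + 8i + 5) = (i+1)(2(i+1)^2 + 4(i+1) - 1),
which is the closed form with n = i+1.
Hence, by induction on n, the claim holds for every n ≥ 1.

A(n) = n(2n^2 + 4n - 1)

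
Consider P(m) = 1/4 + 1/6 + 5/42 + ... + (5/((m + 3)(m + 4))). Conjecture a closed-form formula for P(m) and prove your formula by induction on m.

We claim P(m) = 5m/(4(m + 4)) for all m ≥ 1.
Base step (m = 1): P(1) = 1/4, and the closed form gives 1/4. They agree.
Suppose the result is true for m = i, so P(i) = 5i/(4(i + 4)).
Then P(i+1) = P(i) + (5/((i + 4)(i + 5))) = (5i/(4(i + 4))) + (5/((i + 4)(i + 5))).
Simplifying, P(i+1) = 5(i + 1)/(4(i + 5)) = 5(i+1)/(4((i+1) + 4)),
which is the closed form with m = i+1.
This completes the induction.

P(m) = 5m/(4(m + 4))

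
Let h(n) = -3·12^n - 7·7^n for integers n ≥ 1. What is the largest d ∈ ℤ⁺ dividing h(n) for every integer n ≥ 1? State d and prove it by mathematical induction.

Computing the first values: h(1) = -85 and h(2) = -775; gcd(-85, -775) = 5, so d ≤ 5.
We prove 5 | -3·12^n - 7·7^n for all n ≥ 1 by induction on n.
For the base case n = 1: h(1) = -85 = 5·(-17), so 5 | h(1).
For the inductive step, assume it holds for an arbitrary m ≥ 1, i.e. 5 | h(m). Then
h(m+1) − 12·h(m) = (-3·12^(m+1) - 7·7^(m+1)) − 12·(-3·12^m - 7·7^m) = (-7)·7^m·(7 − 12) = (35)·7^m. Since 5 | h(m) by the inductive hypothesis, 5 | 12·h(m); and 5 | 35 since 35 = 5·7. Therefore 5 | h(m+1).
Hence, by induction on n, the claim holds for every n ≥ 1.
Therefore the largest such d is 5.

d = 5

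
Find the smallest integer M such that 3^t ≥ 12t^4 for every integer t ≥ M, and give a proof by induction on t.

At t = 10: 59049 < 120000, so the inequality fails and M ≥ 11. We prove 3^t ≥ 12t^4 for all t ≥ 11.
For the base case t = 11: 3^t = 177147 and 12t^4 = 175692, so 177147 ≥ 175692.
Inductive step: assume the claim holds for t = k, so 3^k ≥ 12k^4.
Then 3^(k + 1) = 3·(3^k) ≥ 3·(12k^4).
Also, for k ≥ 11 we have 3·(12k^4) ≥ 12(k+1)^4, since 3 ≥ (1 + 1/k)^4 for all k ≥ 11.
Combining, 3^(k + 1) ≥ 12(k+1)^4.
By induction, the statement is established for all t ≥ 11.
Hence the smallest such M is 11.

M = 11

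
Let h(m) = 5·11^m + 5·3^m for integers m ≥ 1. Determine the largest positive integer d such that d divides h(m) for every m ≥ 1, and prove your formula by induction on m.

Computing the first values: h(1) = 70 and h(2) = 650; gcd(70, 650) = 10, so d ≤ 10.
We prove 10 | 5·11^m + 5·3^m for all m ≥ 1 by induction on m.
Base case (m = 1): h(1) = 70 = 10·(7), so 10 | h(1).
Inductive step: assume the claim holds for m = i, i.e. 10 | h(i). Then
h(i+1) − 11·h(i) = (5·11^(i+1) + 5·3^(i+1)) − 11·(5·11^i + 5·3^i) = (5)·3^i·(3 − 11) = (-40)·3^i. Since 10 | h(i) by the inductive hypothesis, 10 | 11·h(i); and 10 | -40 since -40 = 10·-4. Therefore 10 | h(i+1).
By the principle of mathematical induction, the result holds for all m ≥ 1.
Therefore the largest such d is 10.

d = 10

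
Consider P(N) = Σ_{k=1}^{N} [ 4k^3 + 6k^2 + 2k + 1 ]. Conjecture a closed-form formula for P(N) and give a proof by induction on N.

We claim P(N) = N(N^3 + 4N^2 + 5N + 3) for all N ≥ 1.
Base step (N = 1): P(1) = 13, and the closed form gives 13. They agree.
Suppose the result is true for N = k, so P(k) = k(k^3 + 4k^2 + 5k + 3).
Then P(k+1) = P(k) + (4k^3 + 18k^2 + 26k + 13) = (k(k^3 + 4k^2 + 5k + 3)) + (4k^3 + 18k^2 + 26k + 13).
Simplifying, P(k+1) = (k + 1)(k^3 + 7k^2 + 16k + 13) = (k+1)((k+1)^3 + 4(k+1)^2 + 5(k+1) + 3),
which is the closed form with N = k+1.
By the principle of mathematical induction, the result holds for all N ≥ 1.

P(N) = N(N^3 + 4N^2 + 5N + 3)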